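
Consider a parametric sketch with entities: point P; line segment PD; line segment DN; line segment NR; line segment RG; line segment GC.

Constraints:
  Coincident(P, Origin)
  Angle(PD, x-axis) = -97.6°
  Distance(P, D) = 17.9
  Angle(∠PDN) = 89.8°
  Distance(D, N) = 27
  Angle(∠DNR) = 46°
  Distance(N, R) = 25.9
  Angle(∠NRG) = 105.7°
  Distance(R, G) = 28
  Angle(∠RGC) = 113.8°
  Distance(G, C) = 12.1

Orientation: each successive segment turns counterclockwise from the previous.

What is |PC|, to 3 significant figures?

28.7

P is at the origin; PD runs at -97.6° with length 17.9, so D = (-2.37, -17.7). ∠PDN = 89.8° gives DN at -7.40° from the x-axis; with |DN| = 27.0, N = (24.4, -21.2). ∠DNR = 46.0° gives NR at 127° from the x-axis; with |NR| = 25.9, R = (8.97, -0.427). ∠NRG = 105.7° gives RG at -159° from the x-axis; with |RG| = 28.0, G = (-17.2, -10.4). ∠RGC = 113.8° gives GC at -92.9° from the x-axis; with |GC| = 12.1, C = (-17.8, -22.5). Then |PC| = |C − P| = 28.7.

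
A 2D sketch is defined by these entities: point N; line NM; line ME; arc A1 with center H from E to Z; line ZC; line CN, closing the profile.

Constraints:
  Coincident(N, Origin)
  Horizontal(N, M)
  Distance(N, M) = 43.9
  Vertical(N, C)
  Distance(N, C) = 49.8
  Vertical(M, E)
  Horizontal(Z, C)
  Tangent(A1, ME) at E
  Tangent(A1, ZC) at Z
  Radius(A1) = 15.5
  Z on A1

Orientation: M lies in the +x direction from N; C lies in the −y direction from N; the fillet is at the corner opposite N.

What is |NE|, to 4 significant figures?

55.71

The virtual corner opposite N is at (43.90, -49.80). Since A1 is tangent to ME there, HE ⟂ ME and A1 meets ZC tangentially, so HZ is at right angles to ZC, with radius 15.5, so the center H sits 15.5 in from both sides at H = (28.40, -34.30). That places the tangent points at E = (43.90, -34.30) on ME and Z = (28.40, -49.80) on ZC. Then |NE| = |E − N| = 55.71.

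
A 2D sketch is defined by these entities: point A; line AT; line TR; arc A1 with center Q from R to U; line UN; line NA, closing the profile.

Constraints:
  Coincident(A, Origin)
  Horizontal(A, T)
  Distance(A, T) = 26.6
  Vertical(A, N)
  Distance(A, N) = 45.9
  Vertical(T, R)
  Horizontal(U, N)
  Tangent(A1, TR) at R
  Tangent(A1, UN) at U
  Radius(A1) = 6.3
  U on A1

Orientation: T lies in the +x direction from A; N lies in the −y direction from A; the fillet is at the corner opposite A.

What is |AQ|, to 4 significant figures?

44.50

A is at the origin; A and T share the same y with |AT| = 26.6 and T on the +x side, so T = (26.60, 0.000). A and N share the same x with |AN| = 45.9 and N on the −y side, so N = (0.000, -45.90). The virtual corner opposite A is at (26.60, -45.90). The tangent condition forces QR to be normal to TR and tangency of A1 to UN means the radius QU is perpendicular to UN, with radius 6.3, so the center Q sits 6.3 in from both sides at Q = (20.30, -39.60). Then |AQ| = |Q − A| = 44.50.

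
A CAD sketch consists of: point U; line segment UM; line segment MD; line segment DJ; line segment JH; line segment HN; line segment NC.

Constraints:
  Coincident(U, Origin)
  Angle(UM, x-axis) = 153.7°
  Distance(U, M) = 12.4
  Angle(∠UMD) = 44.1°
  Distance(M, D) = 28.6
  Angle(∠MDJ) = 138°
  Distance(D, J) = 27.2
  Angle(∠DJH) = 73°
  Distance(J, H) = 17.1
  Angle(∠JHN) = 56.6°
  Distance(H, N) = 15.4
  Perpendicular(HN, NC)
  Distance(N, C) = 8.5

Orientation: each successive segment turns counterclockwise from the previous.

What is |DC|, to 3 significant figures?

19.0

∠JHN = 56.6° gives HN at -158° from the x-axis; with |HN| = 15.4, N = (11.5, -23.4). HN is perpendicular to NC, so NC runs at -68.0°; with |NC| = 8.5, C = (14.7, -31.3). Then |DC| = |C − D| = 19.0.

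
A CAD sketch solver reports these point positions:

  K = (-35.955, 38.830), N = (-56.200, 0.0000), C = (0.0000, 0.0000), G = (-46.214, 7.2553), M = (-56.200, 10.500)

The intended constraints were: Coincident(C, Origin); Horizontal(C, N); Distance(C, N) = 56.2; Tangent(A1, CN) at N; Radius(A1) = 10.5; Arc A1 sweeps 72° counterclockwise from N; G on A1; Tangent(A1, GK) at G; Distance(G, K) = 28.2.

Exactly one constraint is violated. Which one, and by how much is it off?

Distance(G, K) = 28.2 — off by 5.00.

C = (0.00, 0.00) ✓; C.y = 0.00, N.y = 0.00 ✓; |CN| = 56.20 ✓; ∠(MN, NC) = 90.00° ✓; |MN| = 10.50 ✓; bearing(M→G) − bearing(M→N) = 72.00° ✓; |MG| = 10.50 ✓; ∠(MG, GK) = 90.00° ✓; |GK| = 33.20 ✗.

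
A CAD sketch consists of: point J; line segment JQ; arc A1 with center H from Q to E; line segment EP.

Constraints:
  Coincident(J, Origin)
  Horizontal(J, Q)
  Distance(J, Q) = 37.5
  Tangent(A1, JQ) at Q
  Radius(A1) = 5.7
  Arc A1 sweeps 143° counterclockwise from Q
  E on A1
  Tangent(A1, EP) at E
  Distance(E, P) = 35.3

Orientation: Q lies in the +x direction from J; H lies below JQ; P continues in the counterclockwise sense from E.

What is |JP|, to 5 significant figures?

69.775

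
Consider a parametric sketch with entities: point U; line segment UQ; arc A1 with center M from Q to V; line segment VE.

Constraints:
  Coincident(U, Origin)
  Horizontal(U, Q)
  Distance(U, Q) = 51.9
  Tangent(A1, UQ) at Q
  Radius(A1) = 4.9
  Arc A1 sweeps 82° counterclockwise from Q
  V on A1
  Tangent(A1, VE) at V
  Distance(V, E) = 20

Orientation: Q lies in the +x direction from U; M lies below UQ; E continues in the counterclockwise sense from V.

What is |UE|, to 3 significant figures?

50.4

On A1, Q sits at bearing 90° from M; an 82° counterclockwise sweep puts V at bearing 172°, so V = M + 4.9·(cos 172°, sin 172°) = (47.0, -4.22). Since A1 is tangent to VE there, MV ⟂ VE, so VE runs along (−sin 172°, cos 172°); with |VE| = 20.0, E = (44.3, -24.0). Then |UE| = |E − U| = 50.4.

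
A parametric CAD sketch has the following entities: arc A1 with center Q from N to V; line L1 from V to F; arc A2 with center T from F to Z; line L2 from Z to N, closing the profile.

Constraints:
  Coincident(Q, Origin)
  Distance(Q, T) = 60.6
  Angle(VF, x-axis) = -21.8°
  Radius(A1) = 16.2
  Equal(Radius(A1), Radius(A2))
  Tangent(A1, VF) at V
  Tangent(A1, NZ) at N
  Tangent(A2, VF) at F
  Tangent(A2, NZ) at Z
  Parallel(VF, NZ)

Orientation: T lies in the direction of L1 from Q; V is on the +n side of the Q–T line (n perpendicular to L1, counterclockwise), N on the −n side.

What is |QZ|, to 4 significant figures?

62.73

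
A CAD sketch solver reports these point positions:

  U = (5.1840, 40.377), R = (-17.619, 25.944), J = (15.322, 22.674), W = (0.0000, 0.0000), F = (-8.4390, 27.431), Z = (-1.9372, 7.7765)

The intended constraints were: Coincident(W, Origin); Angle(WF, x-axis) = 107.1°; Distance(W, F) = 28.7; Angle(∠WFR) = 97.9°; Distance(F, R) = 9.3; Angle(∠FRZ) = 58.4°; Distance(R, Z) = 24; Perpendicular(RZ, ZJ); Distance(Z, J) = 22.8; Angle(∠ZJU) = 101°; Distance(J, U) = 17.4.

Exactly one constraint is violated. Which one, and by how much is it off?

Distance(J, U) = 17.4 — off by 3.00.

W = (0.00, 0.00) ✓; WF at 107.1° ✓; |WF| = 28.70 ✓; ∠WFR = 97.90° ✓; |FR| = 9.300 ✓; ∠FRZ = 58.40° ✓; |RZ| = 24.00 ✓; ∠(RZ, ZJ) = 90.00° ✓; |ZJ| = 22.80 ✓; ∠ZJU = 101.0° ✓; |JU| = 20.40 ✗.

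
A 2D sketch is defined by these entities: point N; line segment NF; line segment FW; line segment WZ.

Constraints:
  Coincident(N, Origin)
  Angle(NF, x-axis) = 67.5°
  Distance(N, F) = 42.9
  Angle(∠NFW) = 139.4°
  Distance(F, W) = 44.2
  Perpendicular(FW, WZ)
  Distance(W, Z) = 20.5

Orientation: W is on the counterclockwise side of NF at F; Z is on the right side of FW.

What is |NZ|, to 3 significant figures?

90.8

∠NFW = 139.4°, so FW runs at 67.5° + (180° − 139.4°) = 108° from the x-axis; with |FW| = 44.2, W = F + 44.2·(cos 108°, sin 108°) = (2.69, 81.6). FW is perpendicular to WZ; with |WZ| = 20.5 on the right of FW, Z = W + 20.5·(0.951, 0.311) = (22.2, 88.0). Then |NZ| = |Z − N| = 90.8.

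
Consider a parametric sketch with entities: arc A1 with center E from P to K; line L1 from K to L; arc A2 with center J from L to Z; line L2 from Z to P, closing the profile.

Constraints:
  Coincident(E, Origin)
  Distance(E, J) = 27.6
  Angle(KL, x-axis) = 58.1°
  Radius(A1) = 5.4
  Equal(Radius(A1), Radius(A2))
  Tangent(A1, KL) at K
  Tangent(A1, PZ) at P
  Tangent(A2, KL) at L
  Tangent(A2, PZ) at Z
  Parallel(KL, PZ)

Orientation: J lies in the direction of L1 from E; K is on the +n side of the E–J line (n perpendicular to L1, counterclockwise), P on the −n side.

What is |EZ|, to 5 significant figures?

28.123

The slot axis is L1's direction at 58.1°, so u = (cos 58.1°, sin 58.1°) = (0.52844, 0.84897) and n = (−sin 58.1°, cos 58.1°) = (-0.84897, 0.52844). E is at the origin and J lies 27.6 along u from E, so J = 27.6·u = (14.585, 23.432). Tangency of A1 to both parallel lines with radius 5.4 puts K and P at E ± 5.4·n: K = (-4.5844, 2.8536), P = (4.5844, -2.8536). Equal radii place L and Z the same way about J: L = J + 5.4·n = (10.000, 26.285), Z = J − 5.4·n = (19.169, 20.578). Then |EZ| = |Z − E| = 28.123.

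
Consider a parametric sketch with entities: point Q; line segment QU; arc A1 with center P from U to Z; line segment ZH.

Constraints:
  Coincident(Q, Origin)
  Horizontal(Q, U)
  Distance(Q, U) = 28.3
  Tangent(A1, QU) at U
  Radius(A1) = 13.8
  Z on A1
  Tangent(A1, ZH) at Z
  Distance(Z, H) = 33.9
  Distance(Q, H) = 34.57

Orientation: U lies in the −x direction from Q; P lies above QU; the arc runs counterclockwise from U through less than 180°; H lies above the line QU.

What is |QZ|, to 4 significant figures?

17.89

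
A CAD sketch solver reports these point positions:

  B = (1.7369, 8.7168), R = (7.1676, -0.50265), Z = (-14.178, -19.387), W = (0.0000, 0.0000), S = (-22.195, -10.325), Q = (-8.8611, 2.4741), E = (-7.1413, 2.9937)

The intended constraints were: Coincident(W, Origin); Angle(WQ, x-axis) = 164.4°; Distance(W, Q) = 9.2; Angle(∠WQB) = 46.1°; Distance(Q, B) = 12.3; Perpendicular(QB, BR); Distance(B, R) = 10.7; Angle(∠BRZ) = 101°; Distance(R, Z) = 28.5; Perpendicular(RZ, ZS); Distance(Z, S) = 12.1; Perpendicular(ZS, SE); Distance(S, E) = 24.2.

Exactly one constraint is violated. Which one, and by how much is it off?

Distance(S, E) = 24.2 — off by 4.10.

W = (0.00, 0.00) ✓; WQ at 164.4° ✓; |WQ| = 9.200 ✓; ∠WQB = 46.10° ✓; |QB| = 12.30 ✓; ∠(QB, BR) = 90.00° ✓; |BR| = 10.70 ✓; ∠BRZ = 101.0° ✓; |RZ| = 28.50 ✓; ∠(RZ, ZS) = 90.00° ✓; |ZS| = 12.10 ✓; ∠(ZS, SE) = 90.00° ✓; |SE| = 20.10 ✗.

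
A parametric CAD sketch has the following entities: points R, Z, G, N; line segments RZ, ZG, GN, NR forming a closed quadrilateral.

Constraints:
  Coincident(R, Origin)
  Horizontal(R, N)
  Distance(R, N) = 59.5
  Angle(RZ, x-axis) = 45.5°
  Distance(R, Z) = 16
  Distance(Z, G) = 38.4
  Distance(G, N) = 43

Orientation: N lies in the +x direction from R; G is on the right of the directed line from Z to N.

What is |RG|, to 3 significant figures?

34.6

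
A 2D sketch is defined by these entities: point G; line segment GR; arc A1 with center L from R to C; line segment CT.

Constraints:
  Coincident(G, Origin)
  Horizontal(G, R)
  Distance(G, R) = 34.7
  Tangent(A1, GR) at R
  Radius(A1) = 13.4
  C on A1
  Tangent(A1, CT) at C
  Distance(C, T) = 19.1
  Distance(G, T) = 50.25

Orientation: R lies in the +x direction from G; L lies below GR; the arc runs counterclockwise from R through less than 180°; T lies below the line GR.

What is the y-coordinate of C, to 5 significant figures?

-20.904

G is at the origin; G and R share the same y with |GR| = 34.7 and R on the +x side, so R = (34.700, 0.0000). Tangency of A1 to GR means the radius LR is perpendicular to GR, so L = R + (0, -13.4) = (34.700, -13.400). Since LC ⟂ CT (tangency), |LT| = √(13.4² + 19.1²) = 23.332 regardless of where C sits on A1. So T lies on both circle(G, 50.25) and circle(L, 23.332); the below-GR intersection is T = (34.294, -36.728). C is the foot of the tangent from T: C = (23.598, -20.904).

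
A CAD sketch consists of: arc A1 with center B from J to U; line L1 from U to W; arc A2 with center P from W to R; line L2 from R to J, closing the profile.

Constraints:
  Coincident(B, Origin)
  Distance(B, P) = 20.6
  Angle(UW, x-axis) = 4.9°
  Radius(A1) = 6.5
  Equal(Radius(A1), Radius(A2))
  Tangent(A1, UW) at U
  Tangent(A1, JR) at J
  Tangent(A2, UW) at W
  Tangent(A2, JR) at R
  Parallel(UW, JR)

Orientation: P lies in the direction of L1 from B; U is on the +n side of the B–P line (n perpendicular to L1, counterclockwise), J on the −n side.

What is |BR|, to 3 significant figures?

21.6

The slot axis is L1's direction at 4.9°, so u = (cos 4.9°, sin 4.9°) = (0.996, 0.0854) and n = (−sin 4.9°, cos 4.9°) = (-0.0854, 0.996). B is at the origin and P lies 20.6 along u from B, so P = 20.6·u = (20.5, 1.76). Tangency of A1 to both parallel lines with radius 6.5 puts U and J at B ± 6.5·n: U = (-0.555, 6.48), J = (0.555, -6.48). Equal radii place W and R the same way about P: W = P + 6.5·n = (20.0, 8.24), R = P − 6.5·n = (21.1, -4.72). Then |BR| = |R − B| = 21.6.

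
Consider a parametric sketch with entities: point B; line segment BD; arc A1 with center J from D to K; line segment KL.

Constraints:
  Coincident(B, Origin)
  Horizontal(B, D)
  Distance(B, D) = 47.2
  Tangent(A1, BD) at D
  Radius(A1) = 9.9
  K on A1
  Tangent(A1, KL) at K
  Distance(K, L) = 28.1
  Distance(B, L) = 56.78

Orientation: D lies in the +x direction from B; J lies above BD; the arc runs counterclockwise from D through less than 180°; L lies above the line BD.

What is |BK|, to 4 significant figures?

57.67

Checks: |JK| = 9.900 ✓; ∠(JK, KL) = 90.00° ✓; |KL| = 28.10 ✓; |BL| = 56.78 ✓.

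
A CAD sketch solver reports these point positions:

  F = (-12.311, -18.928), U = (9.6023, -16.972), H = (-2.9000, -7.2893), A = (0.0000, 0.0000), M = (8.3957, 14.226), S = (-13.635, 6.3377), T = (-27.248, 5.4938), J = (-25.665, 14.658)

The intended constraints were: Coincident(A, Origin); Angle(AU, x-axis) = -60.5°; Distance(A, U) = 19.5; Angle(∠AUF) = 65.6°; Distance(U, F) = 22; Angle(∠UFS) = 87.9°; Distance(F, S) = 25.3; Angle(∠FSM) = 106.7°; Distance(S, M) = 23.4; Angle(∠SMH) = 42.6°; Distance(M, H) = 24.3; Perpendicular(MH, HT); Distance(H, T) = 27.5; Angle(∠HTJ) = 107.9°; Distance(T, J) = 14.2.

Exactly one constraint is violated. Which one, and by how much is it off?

Distance(T, J) = 14.2 — off by 4.90.

A = (0.00, 0.00) ✓; AU at -60.50° ✓; |AU| = 19.50 ✓; ∠AUF = 65.60° ✓; |UF| = 22.00 ✓; ∠UFS = 87.90° ✓; |FS| = 25.30 ✓; ∠FSM = 106.7° ✓; |SM| = 23.40 ✓; ∠SMH = 42.60° ✓; |MH| = 24.30 ✓; ∠(MH, HT) = 90.00° ✓; |HT| = 27.50 ✓; ∠HTJ = 107.9° ✓; |TJ| = 9.300 ✗.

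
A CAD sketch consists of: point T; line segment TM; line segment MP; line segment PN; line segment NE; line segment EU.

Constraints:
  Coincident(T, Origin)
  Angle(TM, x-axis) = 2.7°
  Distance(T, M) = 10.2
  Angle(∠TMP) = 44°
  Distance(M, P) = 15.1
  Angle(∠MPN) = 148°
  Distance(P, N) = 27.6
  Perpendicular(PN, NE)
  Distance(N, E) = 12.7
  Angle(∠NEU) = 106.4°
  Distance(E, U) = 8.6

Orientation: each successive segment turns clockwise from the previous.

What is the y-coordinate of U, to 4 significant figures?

-0.7861

T is at the origin; TM runs at 2.7° with length 10.2, so M = (10.19, 0.4805). ∠TMP = 44.0° gives MP at -133.3° from the x-axis; with |MP| = 15.1, P = (-0.1672, -10.51). ∠MPN = 148.0° gives PN at -165.3° from the x-axis; with |PN| = 27.6, N = (-26.86, -17.51). PN ⟂ NE, so NE runs at 104.7°; with |NE| = 12.7, E = (-30.09, -5.228). ∠NEU = 106.4° gives EU at 31.10° from the x-axis; with |EU| = 8.6, U = (-22.72, -0.7861). So U.y = -0.7861.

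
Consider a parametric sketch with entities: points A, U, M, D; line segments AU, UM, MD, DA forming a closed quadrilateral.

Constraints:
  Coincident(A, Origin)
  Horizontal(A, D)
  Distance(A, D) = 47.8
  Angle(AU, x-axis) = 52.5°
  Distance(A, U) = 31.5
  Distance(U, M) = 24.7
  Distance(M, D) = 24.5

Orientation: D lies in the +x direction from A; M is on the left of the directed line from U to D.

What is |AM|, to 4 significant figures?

50.09

Checks: |UM| = 24.70 ✓; |MD| = 24.50 ✓.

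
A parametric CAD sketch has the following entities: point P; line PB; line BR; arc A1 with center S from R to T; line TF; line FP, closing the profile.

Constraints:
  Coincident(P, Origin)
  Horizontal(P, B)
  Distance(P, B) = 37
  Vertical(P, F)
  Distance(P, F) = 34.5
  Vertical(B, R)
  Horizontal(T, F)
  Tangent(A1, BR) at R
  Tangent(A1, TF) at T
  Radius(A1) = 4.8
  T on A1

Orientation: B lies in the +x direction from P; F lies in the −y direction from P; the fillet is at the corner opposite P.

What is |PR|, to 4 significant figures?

47.45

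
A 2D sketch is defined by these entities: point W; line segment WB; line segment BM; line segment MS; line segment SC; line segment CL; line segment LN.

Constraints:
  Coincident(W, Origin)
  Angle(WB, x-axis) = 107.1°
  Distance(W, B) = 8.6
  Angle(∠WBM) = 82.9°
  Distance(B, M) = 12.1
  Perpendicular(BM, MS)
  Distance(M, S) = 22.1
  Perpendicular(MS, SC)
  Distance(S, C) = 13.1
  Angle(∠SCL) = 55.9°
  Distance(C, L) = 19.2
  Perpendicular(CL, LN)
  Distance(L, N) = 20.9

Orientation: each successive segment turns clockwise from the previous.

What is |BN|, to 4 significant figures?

32.46

W is at the origin; WB runs at 107.1° with length 8.6, so B = (-2.529, 8.220). ∠WBM = 82.9° gives BM at 10.00° from the x-axis; with |BM| = 12.1, M = (9.387, 10.32). BM is perpendicular to MS, so MS runs at -80.00°; with |MS| = 22.1, S = (13.23, -11.44). MS is perpendicular to SC, so SC runs at -170.0°; with |SC| = 13.1, C = (0.3241, -13.72). ∠SCL = 55.9° gives CL at 65.90° from the x-axis; with |CL| = 19.2, L = (8.164, 3.808). CL is perpendicular to LN, so LN runs at -24.10°; with |LN| = 20.9, N = (27.24, -4.726). Then |BN| = |N − B| = 32.46.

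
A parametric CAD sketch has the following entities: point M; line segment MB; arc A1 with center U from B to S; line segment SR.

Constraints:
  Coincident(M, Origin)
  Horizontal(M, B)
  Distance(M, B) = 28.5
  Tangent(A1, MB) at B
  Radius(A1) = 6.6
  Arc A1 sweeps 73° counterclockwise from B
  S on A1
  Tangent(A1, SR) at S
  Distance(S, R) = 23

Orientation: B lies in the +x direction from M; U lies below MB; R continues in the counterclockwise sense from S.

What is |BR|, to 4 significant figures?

29.68

On A1, B sits at bearing 90° from U; a 73° counterclockwise sweep puts S at bearing 163°, so S = U + 6.6·(cos 163°, sin 163°) = (22.19, -4.670). The tangent condition forces US to be normal to SR, so SR runs along (−sin 163°, cos 163°); with |SR| = 23.0, R = (15.46, -26.67). Then |BR| = |R − B| = 29.68.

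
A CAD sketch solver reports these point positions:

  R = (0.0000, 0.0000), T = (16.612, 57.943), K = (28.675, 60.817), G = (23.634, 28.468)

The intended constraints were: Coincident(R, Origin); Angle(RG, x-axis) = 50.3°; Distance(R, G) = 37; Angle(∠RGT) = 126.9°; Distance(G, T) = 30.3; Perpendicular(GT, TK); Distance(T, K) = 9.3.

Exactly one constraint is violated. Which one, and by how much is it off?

Distance(T, K) = 9.3 — off by 3.10.

R = (0.00, 0.00) ✓; RG at 50.30° ✓; |RG| = 37.00 ✓; ∠RGT = 126.9° ✓; |GT| = 30.30 ✓; ∠(GT, TK) = 90.00° ✓; |TK| = 12.40 ✗.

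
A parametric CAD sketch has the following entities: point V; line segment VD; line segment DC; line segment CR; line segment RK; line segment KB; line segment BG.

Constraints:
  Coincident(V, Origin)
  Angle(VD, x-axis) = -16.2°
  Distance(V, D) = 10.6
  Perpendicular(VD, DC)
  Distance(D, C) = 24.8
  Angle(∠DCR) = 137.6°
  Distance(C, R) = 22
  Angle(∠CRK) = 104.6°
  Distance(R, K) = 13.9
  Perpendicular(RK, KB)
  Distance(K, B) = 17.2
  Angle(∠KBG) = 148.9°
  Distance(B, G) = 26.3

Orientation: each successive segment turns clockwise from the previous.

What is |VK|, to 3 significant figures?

38.3

V is at the origin; VD runs at -16.2° with length 10.6, so D = (10.2, -2.96). VD is perpendicular to DC, so DC runs at -106°; with |DC| = 24.8, C = (3.26, -26.8). ∠DCR = 137.6° gives CR at -149° from the x-axis; with |CR| = 22.0, R = (-15.5, -38.2). ∠CRK = 104.6° gives RK at 136° from the x-axis; with |RK| = 13.9, K = (-25.5, -28.6). Then |VK| = |K − V| = 38.3.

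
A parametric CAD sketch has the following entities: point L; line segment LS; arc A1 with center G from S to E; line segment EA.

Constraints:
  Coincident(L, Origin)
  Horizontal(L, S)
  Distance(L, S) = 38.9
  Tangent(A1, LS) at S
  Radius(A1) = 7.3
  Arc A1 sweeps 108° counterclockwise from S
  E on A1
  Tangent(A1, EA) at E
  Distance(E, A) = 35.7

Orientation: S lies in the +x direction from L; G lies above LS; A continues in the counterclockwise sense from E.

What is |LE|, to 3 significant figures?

46.8

The tangent condition forces GS to be normal to LS, so G = S + (0, 7.3) = (38.9, 7.30). On A1, S sits at bearing -90° from G; a 108° counterclockwise sweep puts E at bearing 18°, so E = G + 7.3·(cos 18°, sin 18°) = (45.8, 9.56). Then |LE| = |E − L| = 46.8.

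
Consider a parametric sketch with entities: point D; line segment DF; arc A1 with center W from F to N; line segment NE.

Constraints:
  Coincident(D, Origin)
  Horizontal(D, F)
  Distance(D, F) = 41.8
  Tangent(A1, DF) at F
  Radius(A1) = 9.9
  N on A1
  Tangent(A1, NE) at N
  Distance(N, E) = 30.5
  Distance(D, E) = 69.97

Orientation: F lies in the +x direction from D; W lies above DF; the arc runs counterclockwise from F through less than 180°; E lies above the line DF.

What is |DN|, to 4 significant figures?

51.82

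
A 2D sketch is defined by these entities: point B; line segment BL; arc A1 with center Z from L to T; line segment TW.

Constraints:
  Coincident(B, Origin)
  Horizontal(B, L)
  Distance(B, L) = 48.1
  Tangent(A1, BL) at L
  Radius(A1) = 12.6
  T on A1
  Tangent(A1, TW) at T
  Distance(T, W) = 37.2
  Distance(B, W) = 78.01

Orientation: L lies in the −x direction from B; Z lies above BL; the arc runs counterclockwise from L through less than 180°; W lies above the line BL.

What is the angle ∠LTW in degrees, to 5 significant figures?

116.98°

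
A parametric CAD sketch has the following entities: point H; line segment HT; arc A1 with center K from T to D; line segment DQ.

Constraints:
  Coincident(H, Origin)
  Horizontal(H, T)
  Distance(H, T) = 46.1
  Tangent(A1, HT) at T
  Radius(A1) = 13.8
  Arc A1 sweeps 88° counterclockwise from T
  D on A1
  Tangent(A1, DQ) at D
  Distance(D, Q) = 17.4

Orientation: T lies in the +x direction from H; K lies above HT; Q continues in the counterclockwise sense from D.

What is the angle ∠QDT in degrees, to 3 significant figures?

136°

H is at the origin; H and T share the same y with |HT| = 46.1 and T on the +x side, so T = (46.1, 0.00). A1 meets HT tangentially, so KT is at right angles to HT, so K = T + (0, 13.8) = (46.1, 13.8). On A1, T sits at bearing -90° from K; an 88° counterclockwise sweep puts D at bearing -2°, so D = K + 13.8·(cos -2°, sin -2°) = (59.9, 13.3). A1 meets DQ tangentially, so KD is at right angles to DQ, so DQ runs along (−sin -2°, cos -2°); with |DQ| = 17.4, Q = (60.5, 30.7). Then cos ∠QDT = DQ·DT / (|DQ||DT|), giving 136°.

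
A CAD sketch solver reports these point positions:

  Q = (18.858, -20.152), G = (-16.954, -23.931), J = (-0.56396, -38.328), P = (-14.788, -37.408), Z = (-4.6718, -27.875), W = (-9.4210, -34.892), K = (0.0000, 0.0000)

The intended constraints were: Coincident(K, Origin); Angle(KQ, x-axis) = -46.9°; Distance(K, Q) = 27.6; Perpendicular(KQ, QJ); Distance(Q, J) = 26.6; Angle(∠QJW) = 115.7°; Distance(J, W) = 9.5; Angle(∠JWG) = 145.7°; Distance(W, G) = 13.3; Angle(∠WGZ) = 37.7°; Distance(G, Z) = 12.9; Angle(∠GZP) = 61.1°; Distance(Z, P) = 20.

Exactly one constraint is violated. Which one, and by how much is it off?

Distance(Z, P) = 20 — off by 6.10.

K = (0.00, 0.00) ✓; KQ at -46.90° ✓; |KQ| = 27.60 ✓; ∠(KQ, QJ) = 90.00° ✓; |QJ| = 26.60 ✓; ∠QJW = 115.7° ✓; |JW| = 9.500 ✓; ∠JWG = 145.7° ✓; |WG| = 13.30 ✓; ∠WGZ = 37.70° ✓; |GZ| = 12.90 ✓; ∠GZP = 61.10° ✓; |ZP| = 13.90 ✗.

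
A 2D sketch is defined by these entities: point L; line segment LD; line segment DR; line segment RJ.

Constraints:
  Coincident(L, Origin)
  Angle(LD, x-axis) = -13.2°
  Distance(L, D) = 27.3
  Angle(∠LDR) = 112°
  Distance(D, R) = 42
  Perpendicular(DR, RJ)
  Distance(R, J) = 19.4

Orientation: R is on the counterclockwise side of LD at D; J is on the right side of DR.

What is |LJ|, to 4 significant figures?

68.75

L is at the origin; LD runs at -13.2° with length 27.3, so D = 27.3·(cos -13.2°, sin -13.2°) = (26.58, -6.234). ∠LDR = 112.0°, so DR runs at -13.2° + (180° − 112.0°) = 54.80° from the x-axis; with |DR| = 42.0, R = D + 42.0·(cos 54.80°, sin 54.80°) = (50.79, 28.09). DR ⟂ RJ; with |RJ| = 19.4 on the right of DR, J = R + 19.4·(0.8171, -0.5764) = (66.64, 16.90). Then |LJ| = |J − L| = 68.75.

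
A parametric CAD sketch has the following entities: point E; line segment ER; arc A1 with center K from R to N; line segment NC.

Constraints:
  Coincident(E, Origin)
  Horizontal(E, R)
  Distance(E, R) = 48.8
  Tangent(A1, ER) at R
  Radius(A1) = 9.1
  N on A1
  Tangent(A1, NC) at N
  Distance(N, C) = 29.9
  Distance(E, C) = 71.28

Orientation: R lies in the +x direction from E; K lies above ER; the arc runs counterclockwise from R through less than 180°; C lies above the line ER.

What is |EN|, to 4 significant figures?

58.48

Checks: E = (0.00, 0.00) ✓; |KN| = 9.100 ✓; ∠(KN, NC) = 90.00° ✓; |NC| = 29.90 ✓; |EC| = 71.28 ✓.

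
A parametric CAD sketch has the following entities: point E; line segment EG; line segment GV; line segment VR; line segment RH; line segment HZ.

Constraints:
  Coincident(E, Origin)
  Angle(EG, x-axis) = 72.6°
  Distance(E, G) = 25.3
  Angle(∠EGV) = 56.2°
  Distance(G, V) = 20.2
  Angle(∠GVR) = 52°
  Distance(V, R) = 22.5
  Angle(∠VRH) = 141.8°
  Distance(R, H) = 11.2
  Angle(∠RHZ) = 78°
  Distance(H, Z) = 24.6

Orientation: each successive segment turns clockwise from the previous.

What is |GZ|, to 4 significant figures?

6.755

∠VRH = 141.8° gives RH at 142.6° from the x-axis; with |RH| = 11.2, H = (-11.17, 14.89). ∠RHZ = 78.0° gives HZ at 40.60° from the x-axis; with |HZ| = 24.6, Z = (7.506, 30.90). Then |GZ| = |Z − G| = 6.755.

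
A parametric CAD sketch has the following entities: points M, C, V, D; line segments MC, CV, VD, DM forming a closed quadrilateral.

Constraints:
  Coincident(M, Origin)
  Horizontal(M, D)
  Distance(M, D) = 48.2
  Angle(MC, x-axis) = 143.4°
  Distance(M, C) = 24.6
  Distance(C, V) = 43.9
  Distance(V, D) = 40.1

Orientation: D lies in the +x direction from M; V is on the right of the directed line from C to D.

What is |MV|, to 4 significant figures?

19.84

Checks: |CV| = 43.90 ✓; |VD| = 40.10 ✓.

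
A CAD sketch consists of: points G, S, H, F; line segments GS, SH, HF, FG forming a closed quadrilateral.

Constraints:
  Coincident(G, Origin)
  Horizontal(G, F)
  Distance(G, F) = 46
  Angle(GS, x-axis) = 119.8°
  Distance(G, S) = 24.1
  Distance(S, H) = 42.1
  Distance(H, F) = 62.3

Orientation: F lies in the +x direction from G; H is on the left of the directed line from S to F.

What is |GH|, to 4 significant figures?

55.61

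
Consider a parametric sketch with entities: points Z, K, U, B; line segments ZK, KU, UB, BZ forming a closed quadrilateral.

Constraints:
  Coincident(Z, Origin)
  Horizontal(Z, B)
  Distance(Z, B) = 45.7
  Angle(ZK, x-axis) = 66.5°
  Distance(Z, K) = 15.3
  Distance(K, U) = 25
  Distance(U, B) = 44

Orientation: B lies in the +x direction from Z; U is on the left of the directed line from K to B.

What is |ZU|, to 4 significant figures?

40.20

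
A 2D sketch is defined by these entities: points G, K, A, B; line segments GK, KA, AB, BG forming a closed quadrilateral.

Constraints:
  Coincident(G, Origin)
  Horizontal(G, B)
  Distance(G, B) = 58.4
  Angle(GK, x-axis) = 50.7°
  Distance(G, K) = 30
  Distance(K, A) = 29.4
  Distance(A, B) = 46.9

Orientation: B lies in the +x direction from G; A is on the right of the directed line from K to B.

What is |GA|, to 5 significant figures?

12.930

G is at the origin; G and B share the same y with |GB| = 58.4 and B in +x, so B = (58.4, 0). GK runs at 50.7° with |GK| = 30.0, so K = (19.001, 23.215). A is determined by |KA| = 29.4 and |AB| = 46.9 together: it lies at the intersection of circle(K, 29.4) and circle(B, 46.9). With |KB| = 45.730, the foot of the radical line on KB is 8.2654 from K and the perpendicular offset is √(29.4² − 8.2654²) = 28.214. Taking the right-of-KB solution: A = (11.799, -5.2890).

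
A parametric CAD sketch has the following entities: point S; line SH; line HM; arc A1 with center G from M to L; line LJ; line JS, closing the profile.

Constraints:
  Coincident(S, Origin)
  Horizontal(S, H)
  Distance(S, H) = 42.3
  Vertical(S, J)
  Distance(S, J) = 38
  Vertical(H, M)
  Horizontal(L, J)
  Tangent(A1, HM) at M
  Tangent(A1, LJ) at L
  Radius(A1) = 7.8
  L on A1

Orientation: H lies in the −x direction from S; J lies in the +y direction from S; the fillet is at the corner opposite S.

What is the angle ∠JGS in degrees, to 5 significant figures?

53.937°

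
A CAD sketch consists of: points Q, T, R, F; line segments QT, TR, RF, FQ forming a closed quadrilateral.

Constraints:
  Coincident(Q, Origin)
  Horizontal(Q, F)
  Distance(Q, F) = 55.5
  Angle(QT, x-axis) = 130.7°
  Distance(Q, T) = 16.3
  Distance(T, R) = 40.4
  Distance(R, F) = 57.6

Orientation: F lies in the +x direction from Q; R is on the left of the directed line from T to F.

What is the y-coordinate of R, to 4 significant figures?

42.34

Checks: |TR| = 40.40 ✓; |RF| = 57.60 ✓.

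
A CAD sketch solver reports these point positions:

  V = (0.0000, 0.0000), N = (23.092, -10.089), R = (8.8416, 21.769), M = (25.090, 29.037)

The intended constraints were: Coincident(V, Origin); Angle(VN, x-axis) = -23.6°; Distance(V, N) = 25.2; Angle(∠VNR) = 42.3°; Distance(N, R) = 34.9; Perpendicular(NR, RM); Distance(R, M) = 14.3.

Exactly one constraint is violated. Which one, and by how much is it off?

Distance(R, M) = 14.3 — off by 3.50.

V = (0.00, 0.00) ✓; VN at -23.60° ✓; |VN| = 25.20 ✓; ∠VNR = 42.30° ✓; |NR| = 34.90 ✓; ∠(NR, RM) = 90.00° ✓; |RM| = 17.80 ✗.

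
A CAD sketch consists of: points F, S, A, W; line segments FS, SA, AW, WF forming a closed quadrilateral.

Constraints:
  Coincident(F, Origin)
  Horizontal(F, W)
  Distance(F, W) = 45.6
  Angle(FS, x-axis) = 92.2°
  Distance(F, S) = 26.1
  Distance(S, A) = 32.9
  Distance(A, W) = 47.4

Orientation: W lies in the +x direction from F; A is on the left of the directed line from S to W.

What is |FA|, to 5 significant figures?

51.174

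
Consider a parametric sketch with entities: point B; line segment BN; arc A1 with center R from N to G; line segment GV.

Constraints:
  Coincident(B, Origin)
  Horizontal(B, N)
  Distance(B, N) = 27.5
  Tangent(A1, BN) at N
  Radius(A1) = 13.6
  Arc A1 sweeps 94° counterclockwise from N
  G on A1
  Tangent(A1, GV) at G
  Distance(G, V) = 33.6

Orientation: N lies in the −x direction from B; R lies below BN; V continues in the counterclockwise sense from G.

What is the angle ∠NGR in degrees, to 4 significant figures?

43.00°

B is at the origin; B and N share the same y with |BN| = 27.5 and N on the −x side, so N = (-27.50, 0.000). The tangent condition forces RN to be normal to BN, so R = N + (0, -13.6) = (-27.50, -13.60). On A1, N sits at bearing 90° from R; a 94° counterclockwise sweep puts G at bearing 184°, so G = R + 13.6·(cos 184°, sin 184°) = (-41.07, -14.55). Then cos ∠NGR = GN·GR / (|GN||GR|), giving 43.00°.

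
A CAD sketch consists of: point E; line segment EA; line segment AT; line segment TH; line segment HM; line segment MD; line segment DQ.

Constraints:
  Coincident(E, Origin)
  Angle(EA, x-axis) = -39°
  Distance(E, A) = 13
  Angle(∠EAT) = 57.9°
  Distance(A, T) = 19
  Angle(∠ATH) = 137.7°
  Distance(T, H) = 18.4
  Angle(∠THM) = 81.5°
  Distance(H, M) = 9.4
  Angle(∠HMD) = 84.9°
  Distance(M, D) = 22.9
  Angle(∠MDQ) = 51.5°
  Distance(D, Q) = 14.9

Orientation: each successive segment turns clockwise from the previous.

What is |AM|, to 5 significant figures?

31.259

E is at the origin; EA runs at -39.0° with length 13.0, so A = (10.103, -8.1812). ∠EAT = 57.9° gives AT at -161.10° from the x-axis; with |AT| = 19.0, T = (-7.8727, -14.336). ∠ATH = 137.7° gives TH at 156.60° from the x-axis; with |TH| = 18.4, H = (-24.759, -7.0281). ∠THM = 81.5° gives HM at 58.100° from the x-axis; with |HM| = 9.4, M = (-19.792, 0.95226). Then |AM| = |M − A| = 31.259.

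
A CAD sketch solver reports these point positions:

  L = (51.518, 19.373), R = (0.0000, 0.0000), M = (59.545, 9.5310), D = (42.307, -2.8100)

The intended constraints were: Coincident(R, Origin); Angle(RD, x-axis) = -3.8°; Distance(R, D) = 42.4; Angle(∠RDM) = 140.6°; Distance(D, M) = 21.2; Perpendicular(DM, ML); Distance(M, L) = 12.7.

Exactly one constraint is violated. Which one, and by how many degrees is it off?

Perpendicular(DM, ML) — off by 3.60°.

R = (0.00, 0.00) ✓; RD at -3.800° ✓; |RD| = 42.40 ✓; ∠RDM = 140.6° ✓; |DM| = 21.20 ✓; ∠(DM, ML) = 93.60° ✗; |ML| = 12.70 ✓.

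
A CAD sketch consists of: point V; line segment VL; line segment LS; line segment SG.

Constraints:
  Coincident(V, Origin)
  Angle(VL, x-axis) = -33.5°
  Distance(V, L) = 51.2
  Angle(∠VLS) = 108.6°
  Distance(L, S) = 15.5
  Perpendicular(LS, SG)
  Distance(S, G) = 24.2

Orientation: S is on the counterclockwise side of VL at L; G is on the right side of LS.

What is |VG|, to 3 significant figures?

79.4

V is at the origin; VL runs at -33.5° with length 51.2, so L = 51.2·(cos -33.5°, sin -33.5°) = (42.7, -28.3). ∠VLS = 108.6°, so LS runs at -33.5° + (180° − 108.6°) = 37.9° from the x-axis; with |LS| = 15.5, S = L + 15.5·(cos 37.9°, sin 37.9°) = (54.9, -18.7). The perpendicularity gives SG at right angles to LS; with |SG| = 24.2 on the right of LS, G = S + 24.2·(0.614, -0.789) = (69.8, -37.8). Then |VG| = |G − V| = 79.4.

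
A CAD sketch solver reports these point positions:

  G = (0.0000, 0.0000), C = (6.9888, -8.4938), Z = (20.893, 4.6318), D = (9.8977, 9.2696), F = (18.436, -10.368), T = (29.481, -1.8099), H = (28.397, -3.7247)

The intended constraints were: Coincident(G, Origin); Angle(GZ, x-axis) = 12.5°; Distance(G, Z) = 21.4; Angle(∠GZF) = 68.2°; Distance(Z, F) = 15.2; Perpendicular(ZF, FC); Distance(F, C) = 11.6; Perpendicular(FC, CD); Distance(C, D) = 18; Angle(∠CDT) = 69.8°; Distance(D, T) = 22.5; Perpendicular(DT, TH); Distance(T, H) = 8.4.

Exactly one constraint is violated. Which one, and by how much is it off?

Distance(T, H) = 8.4 — off by 6.20.

G = (0.00, 0.00) ✓; GZ at 12.50° ✓; |GZ| = 21.40 ✓; ∠GZF = 68.20° ✓; |ZF| = 15.20 ✓; ∠(ZF, FC) = 90.00° ✓; |FC| = 11.60 ✓; ∠(FC, CD) = 90.00° ✓; |CD| = 18.00 ✓; ∠CDT = 69.80° ✓; |DT| = 22.50 ✓; ∠(DT, TH) = 90.02° ✓; |TH| = 2.200 ✗.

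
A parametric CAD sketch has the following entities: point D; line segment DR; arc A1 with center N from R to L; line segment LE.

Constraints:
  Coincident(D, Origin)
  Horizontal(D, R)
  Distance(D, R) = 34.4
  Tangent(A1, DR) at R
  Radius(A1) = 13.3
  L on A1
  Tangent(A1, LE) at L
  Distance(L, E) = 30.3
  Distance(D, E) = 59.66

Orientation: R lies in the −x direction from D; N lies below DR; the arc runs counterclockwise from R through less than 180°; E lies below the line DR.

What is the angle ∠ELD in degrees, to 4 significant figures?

92.35°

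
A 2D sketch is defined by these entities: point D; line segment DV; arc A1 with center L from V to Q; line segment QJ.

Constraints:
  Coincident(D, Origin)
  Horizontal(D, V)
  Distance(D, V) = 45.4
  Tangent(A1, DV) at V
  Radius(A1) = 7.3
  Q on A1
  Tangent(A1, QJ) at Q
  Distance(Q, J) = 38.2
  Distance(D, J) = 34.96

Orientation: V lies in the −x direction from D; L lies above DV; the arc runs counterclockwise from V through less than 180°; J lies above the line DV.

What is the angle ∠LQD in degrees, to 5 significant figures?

143.10°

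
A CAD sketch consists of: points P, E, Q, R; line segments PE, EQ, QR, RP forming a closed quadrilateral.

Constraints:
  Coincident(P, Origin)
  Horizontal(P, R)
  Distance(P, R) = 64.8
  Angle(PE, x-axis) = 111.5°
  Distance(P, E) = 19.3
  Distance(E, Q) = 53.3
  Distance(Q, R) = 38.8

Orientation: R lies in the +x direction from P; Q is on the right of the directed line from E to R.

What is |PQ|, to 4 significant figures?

36.57

P is at the origin; P and R share the same y with |PR| = 64.8 and R in +x, so R = (64.8, 0). PE runs at 111.5° with |PE| = 19.3, so E = (-7.073, 17.96). Q is determined by |EQ| = 53.3 and |QR| = 38.8 together: it lies at the intersection of circle(E, 53.3) and circle(R, 38.8). With |ER| = 74.08, the foot of the radical line on ER is 46.05 from E and the perpendicular offset is √(53.3² − 46.05²) = 26.83. Taking the right-of-ER solution: Q = (31.10, -19.24).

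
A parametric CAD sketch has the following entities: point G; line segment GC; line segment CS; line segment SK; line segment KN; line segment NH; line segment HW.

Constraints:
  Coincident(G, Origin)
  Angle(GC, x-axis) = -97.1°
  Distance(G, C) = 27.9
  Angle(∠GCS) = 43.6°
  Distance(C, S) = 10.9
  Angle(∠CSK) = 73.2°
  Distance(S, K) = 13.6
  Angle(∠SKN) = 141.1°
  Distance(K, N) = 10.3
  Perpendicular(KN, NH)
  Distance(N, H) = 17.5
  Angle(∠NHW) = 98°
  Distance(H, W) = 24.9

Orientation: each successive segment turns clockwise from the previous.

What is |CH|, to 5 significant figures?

12.209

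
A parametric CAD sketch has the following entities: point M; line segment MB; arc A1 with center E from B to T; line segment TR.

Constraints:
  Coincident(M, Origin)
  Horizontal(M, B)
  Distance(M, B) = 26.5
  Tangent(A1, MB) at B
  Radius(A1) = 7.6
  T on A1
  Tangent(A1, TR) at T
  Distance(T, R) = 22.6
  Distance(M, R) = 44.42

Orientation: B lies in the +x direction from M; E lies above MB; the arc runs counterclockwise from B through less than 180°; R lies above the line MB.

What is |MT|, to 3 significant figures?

35.1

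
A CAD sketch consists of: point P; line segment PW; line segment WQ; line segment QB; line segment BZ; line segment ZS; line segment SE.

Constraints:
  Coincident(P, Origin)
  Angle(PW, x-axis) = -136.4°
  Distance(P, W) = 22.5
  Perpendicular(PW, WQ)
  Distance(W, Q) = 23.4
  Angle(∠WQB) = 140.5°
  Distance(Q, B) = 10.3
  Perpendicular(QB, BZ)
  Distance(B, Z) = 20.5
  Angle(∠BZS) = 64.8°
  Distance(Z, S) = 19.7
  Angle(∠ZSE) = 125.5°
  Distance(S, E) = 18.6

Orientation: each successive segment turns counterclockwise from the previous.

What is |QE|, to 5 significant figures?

12.491

P is at the origin; PW runs at -136.4° with length 22.5, so W = (-16.294, -15.516). The perpendicularity gives WQ at right angles to PW, so WQ runs at -46.400°; with |WQ| = 23.4, Q = (-0.15677, -32.462). ∠WQB = 140.5° gives QB at -6.9000° from the x-axis; with |QB| = 10.3, B = (10.069, -33.699). QB is perpendicular to BZ, so BZ runs at 83.100°; with |BZ| = 20.5, Z = (12.531, -13.348). ∠BZS = 64.8° gives ZS at -161.70° from the x-axis; with |ZS| = 19.7, S = (-6.1722, -19.534). ∠ZSE = 125.5° gives SE at -107.20° from the x-axis; with |SE| = 18.6, E = (-11.672, -37.302). Then |QE| = |E − Q| = 12.491.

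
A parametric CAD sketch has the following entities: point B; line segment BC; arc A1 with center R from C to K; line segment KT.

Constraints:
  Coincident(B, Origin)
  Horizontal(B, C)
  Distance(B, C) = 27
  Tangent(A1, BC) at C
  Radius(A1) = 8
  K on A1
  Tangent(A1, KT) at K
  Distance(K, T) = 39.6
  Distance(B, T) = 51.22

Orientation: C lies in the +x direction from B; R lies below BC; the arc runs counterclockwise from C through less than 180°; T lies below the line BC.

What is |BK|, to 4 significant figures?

20.61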